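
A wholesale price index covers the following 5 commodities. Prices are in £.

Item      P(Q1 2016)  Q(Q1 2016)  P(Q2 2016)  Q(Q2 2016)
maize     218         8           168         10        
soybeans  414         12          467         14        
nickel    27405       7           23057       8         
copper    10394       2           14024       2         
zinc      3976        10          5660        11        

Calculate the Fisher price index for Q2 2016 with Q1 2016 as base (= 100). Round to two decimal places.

97.32

Laspeyres component (base-period weights):
ΣP(Q2 2016)Q(Q1 2016) = 168×8 + 467×12 + 23057×7 + 14024×2 + 5660×10 = 1344 + 5604 + 161399 + 28048 + 56600 = 252995
ΣP(Q1 2016)Q(Q1 2016) = 218×8 + 414×12 + 27405×7 + 10394×2 + 3976×10 = 1744 + 4968 + 191835 + 20788 + 39760 = 259095
L = 252995 / 259095 × 100 = 97.6457
Paasche component (current-period weights):
ΣP(Q2 2016)Q(Q2 2016) = 168×10 + 467×14 + 23057×8 + 14024×2 + 5660×11 = 1680 + 6538 + 184456 + 28048 + 62260 = 282982
ΣP(Q1 2016)Q(Q2 2016) = 218×10 + 414×14 + 27405×8 + 10394×2 + 3976×11 = 2180 + 5796 + 219240 + 20788 + 43736 = 291740
P = 282982 / 291740 × 100 = 96.9980
Fisher = √(L × P) = √(97.6457 × 96.9980) = 97.3213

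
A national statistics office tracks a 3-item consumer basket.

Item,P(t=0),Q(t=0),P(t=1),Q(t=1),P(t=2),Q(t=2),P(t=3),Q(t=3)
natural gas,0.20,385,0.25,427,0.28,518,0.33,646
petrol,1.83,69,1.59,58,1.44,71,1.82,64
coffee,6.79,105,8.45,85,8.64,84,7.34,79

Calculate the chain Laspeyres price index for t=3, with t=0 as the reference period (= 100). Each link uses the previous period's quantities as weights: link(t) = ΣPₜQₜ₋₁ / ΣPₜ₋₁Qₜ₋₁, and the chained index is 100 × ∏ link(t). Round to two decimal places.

114.89

Link t=0→t=1:
ΣP(t=1)Q(t=0) = 0.25×385 + 1.59×69 + 8.45×105 = 96.25 + 109.71 + 887.25 = 1093.21
ΣP(t=0)Q(t=0) = 0.20×385 + 1.83×69 + 6.79×105 = 77 + 126.27 + 712.95 = 916.22
link = 1093.21/916.22 = 1.193174
Link t=1→t=2:
ΣP(t=2)Q(t=1) = 0.28×427 + 1.44×58 + 8.64×85 = 119.56 + 83.52 + 734.4 = 937.48
ΣP(t=1)Q(t=1) = 0.25×427 + 1.59×58 + 8.45×85 = 106.75 + 92.22 + 718.25 = 917.22
link = 937.48/917.22 = 1.022088
Link t=2→t=3:
ΣP(t=3)Q(t=2) = 0.33×518 + 1.82×71 + 7.34×84 = 170.94 + 129.22 + 616.56 = 916.72
ΣP(t=2)Q(t=2) = 0.28×518 + 1.44×71 + 8.64×84 = 145.04 + 102.24 + 725.76 = 973.04
link = 916.72/973.04 = 0.942120
Chained index = 100 × 1.193174 × 1.022088 × 0.942120 = 114.8943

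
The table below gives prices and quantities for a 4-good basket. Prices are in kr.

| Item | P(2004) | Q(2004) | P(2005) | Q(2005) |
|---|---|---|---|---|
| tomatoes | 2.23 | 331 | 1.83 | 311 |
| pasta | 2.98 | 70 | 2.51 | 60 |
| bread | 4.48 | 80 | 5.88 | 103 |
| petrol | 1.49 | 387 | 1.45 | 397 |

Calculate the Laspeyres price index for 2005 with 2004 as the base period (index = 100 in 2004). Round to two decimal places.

96.34

Laspeyres price index uses base-period quantities as weights.
ΣP(2005)·Q(2004) = 1.83×331 + 2.51×70 + 5.88×80 + 1.45×387 = 605.73 + 175.7 + 470.4 + 561.15 = 1812.98
ΣP(2004)·Q(2004) = 2.23×331 + 2.98×70 + 4.48×80 + 1.49×387 = 738.13 + 208.6 + 358.4 + 576.63 = 1881.76
Index = 1812.98 / 1881.76 × 100 = 96.3449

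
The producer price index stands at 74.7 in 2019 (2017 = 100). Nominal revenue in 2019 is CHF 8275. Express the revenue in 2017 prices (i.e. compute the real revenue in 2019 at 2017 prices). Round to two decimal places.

11077.64

Real = Nominal ÷ (Index/100) = 8275 ÷ (74.7/100)
     = 8275 ÷ 0.747 = 11077.6439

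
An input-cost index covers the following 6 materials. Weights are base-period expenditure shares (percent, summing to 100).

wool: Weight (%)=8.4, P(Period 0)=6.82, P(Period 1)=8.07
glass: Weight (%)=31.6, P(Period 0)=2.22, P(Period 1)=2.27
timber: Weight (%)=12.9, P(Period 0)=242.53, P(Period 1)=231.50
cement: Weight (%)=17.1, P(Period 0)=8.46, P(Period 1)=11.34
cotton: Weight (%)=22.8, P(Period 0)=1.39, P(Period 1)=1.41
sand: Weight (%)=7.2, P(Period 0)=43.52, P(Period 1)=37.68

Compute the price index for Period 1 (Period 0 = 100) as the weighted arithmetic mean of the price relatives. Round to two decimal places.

106.85

wool: 8.4 × (8.07/6.82) = 8.4 × 1.183284 = 9.9396
glass: 31.6 × (2.27/2.22) = 31.6 × 1.022523 = 32.3117
timber: 12.9 × (231.50/242.53) = 12.9 × 0.954521 = 12.3133
cement: 17.1 × (11.34/8.46) = 17.1 × 1.340426 = 22.9213
cotton: 22.8 × (1.41/1.39) = 22.8 × 1.014388 = 23.1281
sand: 7.2 × (37.68/43.52) = 7.2 × 0.865809 = 6.2338
Index = Σ wᵢ·(p₁ᵢ/p₀ᵢ) = 9.9396 + 32.3117 + 12.3133 + 22.9213 + 23.1281 + 6.2338 = 106.8478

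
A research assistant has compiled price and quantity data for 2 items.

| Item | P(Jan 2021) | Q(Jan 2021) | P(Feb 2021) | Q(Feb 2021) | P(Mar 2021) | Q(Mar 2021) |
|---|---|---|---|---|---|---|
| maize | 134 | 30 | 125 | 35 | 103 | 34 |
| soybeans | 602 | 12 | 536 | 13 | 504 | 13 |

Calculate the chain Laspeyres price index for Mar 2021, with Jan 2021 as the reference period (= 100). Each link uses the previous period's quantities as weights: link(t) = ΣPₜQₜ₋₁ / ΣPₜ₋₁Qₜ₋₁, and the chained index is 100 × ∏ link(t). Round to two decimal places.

Link Jan 2021→Feb 2021:
ΣP(Feb 2021)Q(Jan 2021) = 125×30 + 536×12 = 3750 + 6432 = 10182
ΣP(Jan 2021)Q(Jan 2021) = 134×30 + 602×12 = 4020 + 7224 = 11244
link = 10182/11244 = 0.905550
Link Feb 2021→Mar 2021:
ΣP(Mar 2021)Q(Feb 2021) = 103×35 + 504×13 = 3605 + 6552 = 10157
ΣP(Feb 2021)Q(Feb 2021) = 125×35 + 536×13 = 4375 + 6968 = 11343
link = 10157/11343 = 0.895442
Chained index = 100 × 0.905550 × 0.895442 = 81.0867

81.09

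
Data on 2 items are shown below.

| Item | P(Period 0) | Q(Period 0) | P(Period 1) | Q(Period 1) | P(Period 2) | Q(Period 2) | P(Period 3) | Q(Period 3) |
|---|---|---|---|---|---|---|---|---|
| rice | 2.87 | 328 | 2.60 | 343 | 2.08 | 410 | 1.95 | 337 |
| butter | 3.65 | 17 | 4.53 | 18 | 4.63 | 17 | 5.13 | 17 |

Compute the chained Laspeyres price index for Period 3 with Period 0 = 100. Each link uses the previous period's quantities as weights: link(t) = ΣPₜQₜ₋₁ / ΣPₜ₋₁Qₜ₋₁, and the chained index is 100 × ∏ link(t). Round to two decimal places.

72.21

Link Period 0→Period 1:
ΣP(Period 1)Q(Period 0) = 2.60×328 + 4.53×17 = 852.8 + 77.01 = 929.81
ΣP(Period 0)Q(Period 0) = 2.87×328 + 3.65×17 = 941.36 + 62.05 = 1003.41
link = 929.81/1003.41 = 0.926650
Link Period 1→Period 2:
ΣP(Period 2)Q(Period 1) = 2.08×343 + 4.63×18 = 713.44 + 83.34 = 796.78
ΣP(Period 1)Q(Period 1) = 2.60×343 + 4.53×18 = 891.8 + 81.54 = 973.34
link = 796.78/973.34 = 0.818604
Link Period 2→Period 3:
ΣP(Period 3)Q(Period 2) = 1.95×410 + 5.13×17 = 799.5 + 87.21 = 886.71
ΣP(Period 2)Q(Period 2) = 2.08×410 + 4.63×17 = 852.8 + 78.71 = 931.51
link = 886.71/931.51 = 0.951906
Chained index = 100 × 0.926650 × 0.818604 × 0.951906 = 72.2077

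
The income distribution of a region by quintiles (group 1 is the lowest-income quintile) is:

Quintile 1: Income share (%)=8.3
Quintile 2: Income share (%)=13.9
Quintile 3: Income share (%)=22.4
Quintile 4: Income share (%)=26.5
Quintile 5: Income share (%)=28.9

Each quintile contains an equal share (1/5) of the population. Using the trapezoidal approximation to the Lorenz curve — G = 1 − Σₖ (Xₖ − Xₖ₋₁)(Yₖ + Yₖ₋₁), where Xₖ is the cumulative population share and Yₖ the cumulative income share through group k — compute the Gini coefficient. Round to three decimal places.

Cumulative income shares Yₖ: 0.0830, 0.2220, 0.4460, 0.7110, 1.0000
Σ (Xₖ−Xₖ₋₁)(Yₖ+Yₖ₋₁) = (1/5)(0.0830+0.0000) + (1/5)(0.2220+0.0830) + (1/5)(0.4460+0.2220) + (1/5)(0.7110+0.4460) + (1/5)(1.0000+0.7110)
  = 0.0166 + 0.0610 + 0.1336 + 0.2314 + 0.3422 = 0.7848
G = 1 − 0.7848 = 0.2152

0.215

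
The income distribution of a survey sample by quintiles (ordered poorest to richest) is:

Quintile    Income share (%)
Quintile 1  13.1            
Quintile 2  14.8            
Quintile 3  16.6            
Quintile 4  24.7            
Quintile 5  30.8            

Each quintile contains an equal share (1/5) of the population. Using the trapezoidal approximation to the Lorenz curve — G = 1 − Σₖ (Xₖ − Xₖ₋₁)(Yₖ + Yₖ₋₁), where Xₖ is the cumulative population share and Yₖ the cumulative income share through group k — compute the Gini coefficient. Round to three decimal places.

0.181

Cumulative income shares Yₖ: 0.1310, 0.2790, 0.4450, 0.6920, 1.0000
Σ (Xₖ−Xₖ₋₁)(Yₖ+Yₖ₋₁) = (1/5)(0.1310+0.0000) + (1/5)(0.2790+0.1310) + (1/5)(0.4450+0.2790) + (1/5)(0.6920+0.4450) + (1/5)(1.0000+0.6920)
  = 0.0262 + 0.0820 + 0.1448 + 0.2274 + 0.3384 = 0.8188
G = 1 − 0.8188 = 0.1812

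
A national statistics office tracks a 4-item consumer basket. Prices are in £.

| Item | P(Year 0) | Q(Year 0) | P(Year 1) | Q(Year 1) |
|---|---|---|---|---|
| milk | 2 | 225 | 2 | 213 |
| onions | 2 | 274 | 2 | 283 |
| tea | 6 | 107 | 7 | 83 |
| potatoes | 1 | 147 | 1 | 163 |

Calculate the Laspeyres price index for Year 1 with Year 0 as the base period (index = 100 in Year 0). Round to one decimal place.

106.0

Laspeyres price index uses base-period quantities as weights.
ΣP(Year 1)·Q(Year 0) = 2×225 + 2×274 + 7×107 + 1×147 = 450 + 548 + 749 + 147 = 1894
ΣP(Year 0)·Q(Year 0) = 2×225 + 2×274 + 6×107 + 1×147 = 450 + 548 + 642 + 147 = 1787
Index = 1894 / 1787 × 100 = 105.9877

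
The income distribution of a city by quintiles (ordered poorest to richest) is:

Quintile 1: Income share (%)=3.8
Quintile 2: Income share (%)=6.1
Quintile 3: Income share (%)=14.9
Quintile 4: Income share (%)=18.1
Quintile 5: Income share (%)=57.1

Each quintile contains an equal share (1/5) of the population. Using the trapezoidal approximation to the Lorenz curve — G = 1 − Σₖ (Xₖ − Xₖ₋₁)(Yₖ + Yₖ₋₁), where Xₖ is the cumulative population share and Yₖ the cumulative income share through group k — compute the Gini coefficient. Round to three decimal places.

Cumulative income shares Yₖ: 0.0380, 0.0990, 0.2480, 0.4290, 1.0000
Σ (Xₖ−Xₖ₋₁)(Yₖ+Yₖ₋₁) = (1/5)(0.0380+0.0000) + (1/5)(0.0990+0.0380) + (1/5)(0.2480+0.0990) + (1/5)(0.4290+0.2480) + (1/5)(1.0000+0.4290)
  = 0.0076 + 0.0274 + 0.0694 + 0.1354 + 0.2858 = 0.5256
G = 1 − 0.5256 = 0.4744

0.474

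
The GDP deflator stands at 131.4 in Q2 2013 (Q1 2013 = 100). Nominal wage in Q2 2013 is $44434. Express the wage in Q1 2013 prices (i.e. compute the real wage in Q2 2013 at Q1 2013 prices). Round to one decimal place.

Real = Nominal ÷ (Index/100) = 44434 ÷ (131.4/100)
     = 44434 ÷ 1.314 = 33815.8295

33815.8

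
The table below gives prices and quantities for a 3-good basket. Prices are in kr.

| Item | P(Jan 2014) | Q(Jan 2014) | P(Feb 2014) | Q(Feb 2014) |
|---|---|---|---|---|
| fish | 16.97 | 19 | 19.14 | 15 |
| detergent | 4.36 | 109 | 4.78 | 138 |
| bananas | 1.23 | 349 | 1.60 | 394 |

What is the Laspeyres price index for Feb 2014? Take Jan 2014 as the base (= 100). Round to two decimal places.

Laspeyres price index uses base-period quantities as weights.
ΣP(Feb 2014)·Q(Jan 2014) = 19.14×19 + 4.78×109 + 1.60×349 = 363.66 + 521.02 + 558.4 = 1443.08
ΣP(Jan 2014)·Q(Jan 2014) = 16.97×19 + 4.36×109 + 1.23×349 = 322.43 + 475.24 + 429.27 = 1226.94
Index = 1443.08 / 1226.94 × 100 = 117.6162

117.62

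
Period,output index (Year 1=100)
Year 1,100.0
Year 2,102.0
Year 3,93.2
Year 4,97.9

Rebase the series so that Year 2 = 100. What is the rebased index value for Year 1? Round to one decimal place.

Rebased(Year 1) = 100.0 / 102.0 × 100 = 98.0392

98.0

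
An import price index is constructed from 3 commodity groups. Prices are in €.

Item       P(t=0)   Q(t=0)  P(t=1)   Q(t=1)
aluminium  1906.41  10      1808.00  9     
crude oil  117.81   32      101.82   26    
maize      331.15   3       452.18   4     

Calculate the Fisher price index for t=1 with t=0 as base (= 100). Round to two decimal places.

Laspeyres component (base-period weights):
ΣP(t=1)Q(t=0) = 1808.00×10 + 101.82×32 + 452.18×3 = 18080 + 3258.24 + 1356.54 = 22694.78
ΣP(t=0)Q(t=0) = 1906.41×10 + 117.81×32 + 331.15×3 = 19064.1 + 3769.92 + 993.45 = 23827.47
L = 22694.78 / 23827.47 × 100 = 95.2463
Paasche component (current-period weights):
ΣP(t=1)Q(t=1) = 1808.00×9 + 101.82×26 + 452.18×4 = 16272 + 2647.32 + 1808.72 = 20728.04
ΣP(t=0)Q(t=1) = 1906.41×9 + 117.81×26 + 331.15×4 = 17157.69 + 3063.06 + 1324.6 = 21545.35
P = 20728.04 / 21545.35 × 100 = 96.2066
Fisher = √(L × P) = √(95.2463 × 96.2066) = 95.7252

95.73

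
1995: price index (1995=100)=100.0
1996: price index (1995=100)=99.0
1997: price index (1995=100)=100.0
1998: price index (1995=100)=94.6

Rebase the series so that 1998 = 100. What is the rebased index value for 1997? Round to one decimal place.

105.7

Rebased(1997) = 100.0 / 94.6 × 100 = 105.7082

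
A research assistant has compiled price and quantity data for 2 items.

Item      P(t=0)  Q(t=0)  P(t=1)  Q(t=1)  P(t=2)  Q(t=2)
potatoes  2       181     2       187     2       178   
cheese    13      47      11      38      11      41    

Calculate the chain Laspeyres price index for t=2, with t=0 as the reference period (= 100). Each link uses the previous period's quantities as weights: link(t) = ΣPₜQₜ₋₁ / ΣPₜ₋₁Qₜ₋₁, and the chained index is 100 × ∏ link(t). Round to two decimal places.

Link t=0→t=1:
ΣP(t=1)Q(t=0) = 2×181 + 11×47 = 362 + 517 = 879
ΣP(t=0)Q(t=0) = 2×181 + 13×47 = 362 + 611 = 973
link = 879/973 = 0.903392
Link t=1→t=2:
ΣP(t=2)Q(t=1) = 2×187 + 11×38 = 374 + 418 = 792
ΣP(t=1)Q(t=1) = 2×187 + 11×38 = 374 + 418 = 792
link = 792/792 = 1.000000
Chained index = 100 × 0.903392 × 1.000000 = 90.3392

90.34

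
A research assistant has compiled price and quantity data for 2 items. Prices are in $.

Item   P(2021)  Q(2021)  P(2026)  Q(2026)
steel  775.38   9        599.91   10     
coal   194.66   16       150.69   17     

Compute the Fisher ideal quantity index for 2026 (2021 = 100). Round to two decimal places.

Laspeyres component (base-period weights):
ΣP(2021)Q(2026) = 775.38×10 + 194.66×17 = 7753.8 + 3309.22 = 11063.02
ΣP(2021)Q(2021) = 775.38×9 + 194.66×16 = 6978.42 + 3114.56 = 10092.98
L = 11063.02 / 10092.98 × 100 = 109.6110
Paasche component (current-period weights):
ΣP(2026)Q(2026) = 599.91×10 + 150.69×17 = 5999.1 + 2561.73 = 8560.83
ΣP(2026)Q(2021) = 599.91×9 + 150.69×16 = 5399.19 + 2411.04 = 7810.23
P = 8560.83 / 7810.23 × 100 = 109.6105
Fisher = √(L × P) = √(109.6110 × 109.6105) = 109.6108

109.61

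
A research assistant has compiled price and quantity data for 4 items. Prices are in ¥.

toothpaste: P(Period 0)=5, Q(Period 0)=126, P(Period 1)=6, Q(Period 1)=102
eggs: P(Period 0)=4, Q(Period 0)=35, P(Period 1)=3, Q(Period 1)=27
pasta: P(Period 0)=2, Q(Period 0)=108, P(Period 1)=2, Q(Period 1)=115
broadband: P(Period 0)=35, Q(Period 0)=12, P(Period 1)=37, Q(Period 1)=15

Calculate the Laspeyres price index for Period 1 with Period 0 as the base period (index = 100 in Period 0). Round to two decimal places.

Laspeyres price index uses base-period quantities as weights.
ΣP(Period 1)·Q(Period 0) = 6×126 + 3×35 + 2×108 + 37×12 = 756 + 105 + 216 + 444 = 1521
ΣP(Period 0)·Q(Period 0) = 5×126 + 4×35 + 2×108 + 35×12 = 630 + 140 + 216 + 420 = 1406
Index = 1521 / 1406 × 100 = 108.1792

108.18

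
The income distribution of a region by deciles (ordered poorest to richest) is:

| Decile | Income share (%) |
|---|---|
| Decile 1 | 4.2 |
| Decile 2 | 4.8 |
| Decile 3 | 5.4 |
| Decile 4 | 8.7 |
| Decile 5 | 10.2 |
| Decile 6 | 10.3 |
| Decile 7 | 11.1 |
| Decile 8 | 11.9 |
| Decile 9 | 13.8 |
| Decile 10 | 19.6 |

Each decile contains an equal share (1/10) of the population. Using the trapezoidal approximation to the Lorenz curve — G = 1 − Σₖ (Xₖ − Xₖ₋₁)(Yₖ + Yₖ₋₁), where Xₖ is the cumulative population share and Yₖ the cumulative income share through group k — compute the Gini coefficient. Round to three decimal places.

Cumulative income shares Yₖ: 0.0420, 0.0900, 0.1440, 0.2310, 0.3330, 0.4360, 0.5470, 0.6660, 0.8040, 1.0000
Σ (Xₖ−Xₖ₋₁)(Yₖ+Yₖ₋₁) = (1/10)(0.0420+0.0000) + (1/10)(0.0900+0.0420) + (1/10)(0.1440+0.0900) + (1/10)(0.2310+0.1440) + (1/10)(0.3330+0.2310) + (1/10)(0.4360+0.3330) + (1/10)(0.5470+0.4360) + (1/10)(0.6660+0.5470) + (1/10)(0.8040+0.6660) + (1/10)(1.0000+0.8040)
  = 0.0042 + 0.0132 + 0.0234 + 0.0375 + 0.0564 + 0.0769 + 0.0983 + 0.1213 + 0.1470 + 0.1804 = 0.7586
G = 1 − 0.7586 = 0.2414

0.241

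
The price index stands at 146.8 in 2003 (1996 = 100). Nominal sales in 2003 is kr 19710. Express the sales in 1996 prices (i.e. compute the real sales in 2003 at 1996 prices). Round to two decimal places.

13426.43

Real = Nominal ÷ (Index/100) = 19710 ÷ (146.8/100)
     = 19710 ÷ 1.468 = 13426.4305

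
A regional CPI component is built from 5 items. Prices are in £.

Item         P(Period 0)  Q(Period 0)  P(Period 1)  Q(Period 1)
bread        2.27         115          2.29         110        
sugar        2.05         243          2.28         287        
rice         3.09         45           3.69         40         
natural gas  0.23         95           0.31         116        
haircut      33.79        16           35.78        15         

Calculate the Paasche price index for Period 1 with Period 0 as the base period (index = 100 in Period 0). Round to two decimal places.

Paasche price index uses current-period quantities as weights.
ΣP(Period 1)·Q(Period 1) = 2.29×110 + 2.28×287 + 3.69×40 + 0.31×116 + 35.78×15 = 251.9 + 654.36 + 147.6 + 35.96 + 536.7 = 1626.52
ΣP(Period 0)·Q(Period 1) = 2.27×110 + 2.05×287 + 3.09×40 + 0.23×116 + 33.79×15 = 249.7 + 588.35 + 123.6 + 26.68 + 506.85 = 1495.18
Index = 1626.52 / 1495.18 × 100 = 108.7842

108.78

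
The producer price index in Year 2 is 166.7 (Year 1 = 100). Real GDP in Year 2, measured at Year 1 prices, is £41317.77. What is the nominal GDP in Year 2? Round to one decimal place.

68876.7

Nominal = Real × (Index/100) = 41317.77 × (166.7/100)
        = 41317.77 × 1.667 = 68876.7226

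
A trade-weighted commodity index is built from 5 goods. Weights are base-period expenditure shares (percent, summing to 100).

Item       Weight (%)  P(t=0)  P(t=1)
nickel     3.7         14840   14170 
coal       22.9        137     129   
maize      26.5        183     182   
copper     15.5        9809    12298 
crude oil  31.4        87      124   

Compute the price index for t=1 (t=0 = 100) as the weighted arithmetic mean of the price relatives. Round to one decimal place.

115.6

nickel: 3.7 × (14170/14840) = 3.7 × 0.954852 = 3.5330
coal: 22.9 × (129/137) = 22.9 × 0.941606 = 21.5628
maize: 26.5 × (182/183) = 26.5 × 0.994536 = 26.3552
copper: 15.5 × (12298/9809) = 15.5 × 1.253747 = 19.4331
crude oil: 31.4 × (124/87) = 31.4 × 1.425287 = 44.7540
Index = Σ wᵢ·(p₁ᵢ/p₀ᵢ) = 3.5330 + 21.5628 + 26.3552 + 19.4331 + 44.7540 = 115.6380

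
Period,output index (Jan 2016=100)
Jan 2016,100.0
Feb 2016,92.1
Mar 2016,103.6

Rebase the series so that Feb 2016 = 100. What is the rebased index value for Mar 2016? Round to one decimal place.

Rebased(Mar 2016) = 103.6 / 92.1 × 100 = 112.4864

112.5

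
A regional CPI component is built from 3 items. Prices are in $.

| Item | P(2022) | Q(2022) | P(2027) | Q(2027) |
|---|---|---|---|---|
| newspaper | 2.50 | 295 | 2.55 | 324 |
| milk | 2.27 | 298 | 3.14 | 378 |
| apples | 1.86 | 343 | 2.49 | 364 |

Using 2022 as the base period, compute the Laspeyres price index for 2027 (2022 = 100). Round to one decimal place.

Laspeyres price index uses base-period quantities as weights.
ΣP(2027)·Q(2022) = 2.55×295 + 3.14×298 + 2.49×343 = 752.25 + 935.72 + 854.07 = 2542.04
ΣP(2022)·Q(2022) = 2.50×295 + 2.27×298 + 1.86×343 = 737.5 + 676.46 + 637.98 = 2051.94
Index = 2542.04 / 2051.94 × 100 = 123.8847

123.9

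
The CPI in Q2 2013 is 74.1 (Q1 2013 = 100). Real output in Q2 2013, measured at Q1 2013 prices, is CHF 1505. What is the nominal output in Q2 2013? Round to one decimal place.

Nominal = Real × (Index/100) = 1505 × (74.1/100)
        = 1505 × 0.741 = 1115.2050

1115.2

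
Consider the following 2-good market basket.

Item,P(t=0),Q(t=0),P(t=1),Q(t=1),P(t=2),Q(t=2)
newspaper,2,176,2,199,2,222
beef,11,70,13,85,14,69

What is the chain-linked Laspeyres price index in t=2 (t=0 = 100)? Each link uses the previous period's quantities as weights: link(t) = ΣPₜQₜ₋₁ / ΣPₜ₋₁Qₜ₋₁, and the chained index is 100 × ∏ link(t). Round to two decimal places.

Link t=0→t=1:
ΣP(t=1)Q(t=0) = 2×176 + 13×70 = 352 + 910 = 1262
ΣP(t=0)Q(t=0) = 2×176 + 11×70 = 352 + 770 = 1122
link = 1262/1122 = 1.124777
Link t=1→t=2:
ΣP(t=2)Q(t=1) = 2×199 + 14×85 = 398 + 1190 = 1588
ΣP(t=1)Q(t=1) = 2×199 + 13×85 = 398 + 1105 = 1503
link = 1588/1503 = 1.056554
Chained index = 100 × 1.124777 × 1.056554 = 118.8387

118.84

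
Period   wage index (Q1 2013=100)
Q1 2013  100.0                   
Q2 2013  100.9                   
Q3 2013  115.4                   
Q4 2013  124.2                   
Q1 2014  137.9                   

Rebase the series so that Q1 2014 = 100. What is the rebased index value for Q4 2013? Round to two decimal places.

90.07

Rebased(Q4 2013) = 124.2 / 137.9 × 100 = 90.0653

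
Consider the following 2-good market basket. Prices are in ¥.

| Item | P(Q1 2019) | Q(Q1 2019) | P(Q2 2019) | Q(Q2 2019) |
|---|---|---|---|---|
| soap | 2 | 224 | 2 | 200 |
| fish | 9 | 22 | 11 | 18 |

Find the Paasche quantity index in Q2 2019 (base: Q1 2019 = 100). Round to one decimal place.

86.7

Paasche quantity index uses current-period prices as weights.
ΣP(Q2 2019)·Q(Q2 2019) = 2×200 + 11×18 = 400 + 198 = 598
ΣP(Q2 2019)·Q(Q1 2019) = 2×224 + 11×22 = 448 + 242 = 690
Index = 598 / 690 × 100 = 86.6667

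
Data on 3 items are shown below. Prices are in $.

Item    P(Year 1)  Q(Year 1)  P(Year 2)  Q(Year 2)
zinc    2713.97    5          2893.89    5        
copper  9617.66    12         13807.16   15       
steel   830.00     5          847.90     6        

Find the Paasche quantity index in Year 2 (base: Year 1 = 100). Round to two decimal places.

Paasche quantity index uses current-period prices as weights.
ΣP(Year 2)·Q(Year 2) = 2893.89×5 + 13807.16×15 + 847.90×6 = 14469.45 + 207107.4 + 5087.4 = 226664.25
ΣP(Year 2)·Q(Year 1) = 2893.89×5 + 13807.16×12 + 847.90×5 = 14469.45 + 165685.92 + 4239.5 = 184394.87
Index = 226664.25 / 184394.87 × 100 = 122.9233

122.92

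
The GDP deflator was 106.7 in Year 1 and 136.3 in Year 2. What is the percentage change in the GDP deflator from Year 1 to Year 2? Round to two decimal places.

Change = (136.3 − 106.7) / 106.7 × 100
       = 29.6 / 106.7 × 100 = 27.7413%

27.74%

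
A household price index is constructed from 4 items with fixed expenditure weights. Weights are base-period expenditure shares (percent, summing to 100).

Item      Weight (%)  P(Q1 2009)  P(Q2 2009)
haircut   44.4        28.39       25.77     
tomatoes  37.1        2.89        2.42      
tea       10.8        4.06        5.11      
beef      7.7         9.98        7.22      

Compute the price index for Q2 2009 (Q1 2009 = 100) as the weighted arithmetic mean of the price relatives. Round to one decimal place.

haircut: 44.4 × (25.77/28.39) = 44.4 × 0.907714 = 40.3025
tomatoes: 37.1 × (2.42/2.89) = 37.1 × 0.837370 = 31.0664
tea: 10.8 × (5.11/4.06) = 10.8 × 1.258621 = 13.5931
beef: 7.7 × (7.22/9.98) = 7.7 × 0.723447 = 5.5705
Index = Σ wᵢ·(p₁ᵢ/p₀ᵢ) = 40.3025 + 31.0664 + 13.5931 + 5.5705 = 90.5326

90.5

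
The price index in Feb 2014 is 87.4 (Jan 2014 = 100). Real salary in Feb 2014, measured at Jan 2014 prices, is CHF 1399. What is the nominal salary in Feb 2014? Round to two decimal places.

Nominal = Real × (Index/100) = 1399 × (87.4/100)
        = 1399 × 0.874 = 1222.7260

1222.73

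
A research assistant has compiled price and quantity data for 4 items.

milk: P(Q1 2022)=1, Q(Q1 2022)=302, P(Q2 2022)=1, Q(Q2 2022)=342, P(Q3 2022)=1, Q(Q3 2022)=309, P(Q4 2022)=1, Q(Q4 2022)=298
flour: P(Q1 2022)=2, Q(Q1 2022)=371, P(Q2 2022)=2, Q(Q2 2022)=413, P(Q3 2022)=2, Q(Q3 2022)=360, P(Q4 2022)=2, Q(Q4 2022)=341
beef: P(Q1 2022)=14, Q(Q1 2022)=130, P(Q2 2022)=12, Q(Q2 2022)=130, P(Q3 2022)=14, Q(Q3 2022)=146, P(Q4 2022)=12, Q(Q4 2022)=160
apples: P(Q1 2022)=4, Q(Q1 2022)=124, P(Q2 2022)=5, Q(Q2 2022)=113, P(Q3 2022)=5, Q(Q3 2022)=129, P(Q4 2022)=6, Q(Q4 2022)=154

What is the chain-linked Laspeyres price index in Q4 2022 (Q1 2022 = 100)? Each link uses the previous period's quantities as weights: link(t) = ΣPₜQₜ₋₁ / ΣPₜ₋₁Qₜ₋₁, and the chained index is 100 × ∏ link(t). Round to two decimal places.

98.99

Link Q1 2022→Q2 2022:
ΣP(Q2 2022)Q(Q1 2022) = 1×302 + 2×371 + 12×130 + 5×124 = 302 + 742 + 1560 + 620 = 3224
ΣP(Q1 2022)Q(Q1 2022) = 1×302 + 2×371 + 14×130 + 4×124 = 302 + 742 + 1820 + 496 = 3360
link = 3224/3360 = 0.959524
Link Q2 2022→Q3 2022:
ΣP(Q3 2022)Q(Q2 2022) = 1×342 + 2×413 + 14×130 + 5×113 = 342 + 826 + 1820 + 565 = 3553
ΣP(Q2 2022)Q(Q2 2022) = 1×342 + 2×413 + 12×130 + 5×113 = 342 + 826 + 1560 + 565 = 3293
link = 3553/3293 = 1.078955
Link Q3 2022→Q4 2022:
ΣP(Q4 2022)Q(Q3 2022) = 1×309 + 2×360 + 12×146 + 6×129 = 309 + 720 + 1752 + 774 = 3555
ΣP(Q3 2022)Q(Q3 2022) = 1×309 + 2×360 + 14×146 + 5×129 = 309 + 720 + 2044 + 645 = 3718
link = 3555/3718 = 0.956159
Chained index = 100 × 0.959524 × 1.078955 × 0.956159 = 98.9896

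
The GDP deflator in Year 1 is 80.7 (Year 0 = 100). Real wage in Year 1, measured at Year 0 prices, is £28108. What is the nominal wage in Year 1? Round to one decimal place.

22683.2

Nominal = Real × (Index/100) = 28108 × (80.7/100)
        = 28108 × 0.807 = 22683.1560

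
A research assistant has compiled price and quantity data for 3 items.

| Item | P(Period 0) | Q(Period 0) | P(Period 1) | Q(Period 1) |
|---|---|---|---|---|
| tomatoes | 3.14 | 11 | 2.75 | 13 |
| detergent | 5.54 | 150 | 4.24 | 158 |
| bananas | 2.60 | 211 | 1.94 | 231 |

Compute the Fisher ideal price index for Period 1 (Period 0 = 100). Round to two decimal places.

76.07

Laspeyres component (base-period weights):
ΣP(Period 1)Q(Period 0) = 2.75×11 + 4.24×150 + 1.94×211 = 30.25 + 636 + 409.34 = 1075.59
ΣP(Period 0)Q(Period 0) = 3.14×11 + 5.54×150 + 2.60×211 = 34.54 + 831 + 548.6 = 1414.14
L = 1075.59 / 1414.14 × 100 = 76.0597
Paasche component (current-period weights):
ΣP(Period 1)Q(Period 1) = 2.75×13 + 4.24×158 + 1.94×231 = 35.75 + 669.92 + 448.14 = 1153.81
ΣP(Period 0)Q(Period 1) = 3.14×13 + 5.54×158 + 2.60×231 = 40.82 + 875.32 + 600.6 = 1516.74
P = 1153.81 / 1516.74 × 100 = 76.0717
Fisher = √(L × P) = √(76.0597 × 76.0717) = 76.0657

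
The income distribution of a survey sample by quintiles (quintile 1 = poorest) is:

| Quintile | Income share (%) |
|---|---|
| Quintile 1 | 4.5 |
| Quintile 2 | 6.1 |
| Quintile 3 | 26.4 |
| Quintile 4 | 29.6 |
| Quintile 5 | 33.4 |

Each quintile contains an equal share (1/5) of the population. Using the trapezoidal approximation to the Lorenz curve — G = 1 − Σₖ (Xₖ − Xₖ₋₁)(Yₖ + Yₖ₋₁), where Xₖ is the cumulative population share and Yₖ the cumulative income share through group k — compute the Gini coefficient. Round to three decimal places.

0.325

Cumulative income shares Yₖ: 0.0450, 0.1060, 0.3700, 0.6660, 1.0000
Σ (Xₖ−Xₖ₋₁)(Yₖ+Yₖ₋₁) = (1/5)(0.0450+0.0000) + (1/5)(0.1060+0.0450) + (1/5)(0.3700+0.1060) + (1/5)(0.6660+0.3700) + (1/5)(1.0000+0.6660)
  = 0.0090 + 0.0302 + 0.0952 + 0.2072 + 0.3332 = 0.6748
G = 1 − 0.6748 = 0.3252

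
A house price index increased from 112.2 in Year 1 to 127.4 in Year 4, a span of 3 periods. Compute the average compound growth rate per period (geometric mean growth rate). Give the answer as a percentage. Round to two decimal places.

4.33%

Growth factor = (127.4/112.2)^(1/3) = (1.135472)^(1/3) = 1.043259
Growth rate = 1.043259 − 1 = 0.043259 = 4.3259%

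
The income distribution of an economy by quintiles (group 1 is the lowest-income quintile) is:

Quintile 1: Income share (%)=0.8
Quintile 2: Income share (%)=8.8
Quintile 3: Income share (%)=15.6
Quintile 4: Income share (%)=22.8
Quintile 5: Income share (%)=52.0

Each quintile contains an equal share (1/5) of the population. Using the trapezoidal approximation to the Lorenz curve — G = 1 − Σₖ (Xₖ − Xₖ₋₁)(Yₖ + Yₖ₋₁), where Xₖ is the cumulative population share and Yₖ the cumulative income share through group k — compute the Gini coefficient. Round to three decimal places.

Cumulative income shares Yₖ: 0.0080, 0.0960, 0.2520, 0.4800, 1.0000
Σ (Xₖ−Xₖ₋₁)(Yₖ+Yₖ₋₁) = (1/5)(0.0080+0.0000) + (1/5)(0.0960+0.0080) + (1/5)(0.2520+0.0960) + (1/5)(0.4800+0.2520) + (1/5)(1.0000+0.4800)
  = 0.0016 + 0.0208 + 0.0696 + 0.1464 + 0.2960 = 0.5344
G = 1 − 0.5344 = 0.4656

0.466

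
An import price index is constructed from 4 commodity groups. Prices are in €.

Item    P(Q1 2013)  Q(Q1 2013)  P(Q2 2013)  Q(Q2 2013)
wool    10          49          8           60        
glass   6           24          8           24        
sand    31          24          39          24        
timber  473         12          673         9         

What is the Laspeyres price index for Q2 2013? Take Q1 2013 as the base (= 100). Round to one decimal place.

Laspeyres price index uses base-period quantities as weights.
ΣP(Q2 2013)·Q(Q1 2013) = 8×49 + 8×24 + 39×24 + 673×12 = 392 + 192 + 936 + 8076 = 9596
ΣP(Q1 2013)·Q(Q1 2013) = 10×49 + 6×24 + 31×24 + 473×12 = 490 + 144 + 744 + 5676 = 7054
Index = 9596 / 7054 × 100 = 136.0363

136.0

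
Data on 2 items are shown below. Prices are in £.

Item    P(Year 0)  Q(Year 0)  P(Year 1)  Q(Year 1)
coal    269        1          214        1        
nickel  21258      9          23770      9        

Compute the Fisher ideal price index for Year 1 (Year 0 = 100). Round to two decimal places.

Laspeyres component (base-period weights):
ΣP(Year 1)Q(Year 0) = 214×1 + 23770×9 = 214 + 213930 = 214144
ΣP(Year 0)Q(Year 0) = 269×1 + 21258×9 = 269 + 191322 = 191591
L = 214144 / 191591 × 100 = 111.7714
Paasche component (current-period weights):
ΣP(Year 1)Q(Year 1) = 214×1 + 23770×9 = 214 + 213930 = 214144
ΣP(Year 0)Q(Year 1) = 269×1 + 21258×9 = 269 + 191322 = 191591
P = 214144 / 191591 × 100 = 111.7714
Fisher = √(L × P) = √(111.7714 × 111.7714) = 111.7714

111.77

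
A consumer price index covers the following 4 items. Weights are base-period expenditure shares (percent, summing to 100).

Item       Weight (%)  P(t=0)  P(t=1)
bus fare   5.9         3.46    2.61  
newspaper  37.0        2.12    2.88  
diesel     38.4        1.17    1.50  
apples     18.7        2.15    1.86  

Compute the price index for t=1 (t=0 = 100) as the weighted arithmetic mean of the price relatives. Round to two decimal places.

bus fare: 5.9 × (2.61/3.46) = 5.9 × 0.754335 = 4.4506
newspaper: 37.0 × (2.88/2.12) = 37.0 × 1.358491 = 50.2642
diesel: 38.4 × (1.50/1.17) = 38.4 × 1.282051 = 49.2308
apples: 18.7 × (1.86/2.15) = 18.7 × 0.865116 = 16.1777
Index = Σ wᵢ·(p₁ᵢ/p₀ᵢ) = 4.4506 + 50.2642 + 49.2308 + 16.1777 = 120.1232

120.12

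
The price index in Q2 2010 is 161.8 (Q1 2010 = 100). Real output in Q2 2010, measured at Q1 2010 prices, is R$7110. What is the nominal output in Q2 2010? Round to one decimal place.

11504.0

Nominal = Real × (Index/100) = 7110 × (161.8/100)
        = 7110 × 1.618 = 11503.9800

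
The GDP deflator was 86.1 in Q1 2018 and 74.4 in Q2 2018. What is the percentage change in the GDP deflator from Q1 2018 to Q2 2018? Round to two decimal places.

-13.59%

Change = (74.4 − 86.1) / 86.1 × 100
       = -11.7 / 86.1 × 100 = -13.5889%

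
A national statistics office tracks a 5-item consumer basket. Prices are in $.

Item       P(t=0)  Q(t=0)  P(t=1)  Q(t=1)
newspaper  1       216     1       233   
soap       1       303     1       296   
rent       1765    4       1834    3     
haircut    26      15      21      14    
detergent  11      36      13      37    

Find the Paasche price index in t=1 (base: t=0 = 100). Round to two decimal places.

Paasche price index uses current-period quantities as weights.
ΣP(t=1)·Q(t=1) = 1×233 + 1×296 + 1834×3 + 21×14 + 13×37 = 233 + 296 + 5502 + 294 + 481 = 6806
ΣP(t=0)·Q(t=1) = 1×233 + 1×296 + 1765×3 + 26×14 + 11×37 = 233 + 296 + 5295 + 364 + 407 = 6595
Index = 6806 / 6595 × 100 = 103.1994

103.20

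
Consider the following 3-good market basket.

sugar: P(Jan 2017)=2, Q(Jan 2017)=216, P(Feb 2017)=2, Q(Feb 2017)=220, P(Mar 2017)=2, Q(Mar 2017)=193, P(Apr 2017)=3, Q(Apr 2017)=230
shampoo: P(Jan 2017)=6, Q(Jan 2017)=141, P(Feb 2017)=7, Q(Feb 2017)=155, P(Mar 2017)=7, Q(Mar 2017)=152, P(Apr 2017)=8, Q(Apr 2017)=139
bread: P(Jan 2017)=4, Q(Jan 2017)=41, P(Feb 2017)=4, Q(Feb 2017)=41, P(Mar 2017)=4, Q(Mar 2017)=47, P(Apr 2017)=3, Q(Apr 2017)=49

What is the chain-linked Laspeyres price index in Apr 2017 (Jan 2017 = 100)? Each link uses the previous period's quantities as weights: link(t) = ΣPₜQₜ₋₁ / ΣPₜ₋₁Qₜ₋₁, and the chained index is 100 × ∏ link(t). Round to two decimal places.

129.75

Link Jan 2017→Feb 2017:
ΣP(Feb 2017)Q(Jan 2017) = 2×216 + 7×141 + 4×41 = 432 + 987 + 164 = 1583
ΣP(Jan 2017)Q(Jan 2017) = 2×216 + 6×141 + 4×41 = 432 + 846 + 164 = 1442
link = 1583/1442 = 1.097781
Link Feb 2017→Mar 2017:
ΣP(Mar 2017)Q(Feb 2017) = 2×220 + 7×155 + 4×41 = 440 + 1085 + 164 = 1689
ΣP(Feb 2017)Q(Feb 2017) = 2×220 + 7×155 + 4×41 = 440 + 1085 + 164 = 1689
link = 1689/1689 = 1.000000
Link Mar 2017→Apr 2017:
ΣP(Apr 2017)Q(Mar 2017) = 3×193 + 8×152 + 3×47 = 579 + 1216 + 141 = 1936
ΣP(Mar 2017)Q(Mar 2017) = 2×193 + 7×152 + 4×47 = 386 + 1064 + 188 = 1638
link = 1936/1638 = 1.181929
Chained index = 100 × 1.097781 × 1.000000 × 1.181929 = 129.7499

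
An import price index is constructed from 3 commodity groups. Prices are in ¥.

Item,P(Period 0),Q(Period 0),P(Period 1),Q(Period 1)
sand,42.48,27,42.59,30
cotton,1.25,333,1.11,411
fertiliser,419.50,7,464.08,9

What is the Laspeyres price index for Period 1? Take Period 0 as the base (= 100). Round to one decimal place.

Laspeyres price index uses base-period quantities as weights.
ΣP(Period 1)·Q(Period 0) = 42.59×27 + 1.11×333 + 464.08×7 = 1149.93 + 369.63 + 3248.56 = 4768.12
ΣP(Period 0)·Q(Period 0) = 42.48×27 + 1.25×333 + 419.50×7 = 1146.96 + 416.25 + 2936.5 = 4499.71
Index = 4768.12 / 4499.71 × 100 = 105.9651

106.0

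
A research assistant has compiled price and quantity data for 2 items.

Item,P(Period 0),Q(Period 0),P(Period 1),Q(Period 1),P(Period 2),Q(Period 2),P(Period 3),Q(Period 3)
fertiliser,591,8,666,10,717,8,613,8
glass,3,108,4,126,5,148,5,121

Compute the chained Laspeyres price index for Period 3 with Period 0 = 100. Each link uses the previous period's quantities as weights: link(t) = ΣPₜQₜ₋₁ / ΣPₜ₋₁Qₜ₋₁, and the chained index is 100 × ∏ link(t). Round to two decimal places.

Link Period 0→Period 1:
ΣP(Period 1)Q(Period 0) = 666×8 + 4×108 = 5328 + 432 = 5760
ΣP(Period 0)Q(Period 0) = 591×8 + 3×108 = 4728 + 324 = 5052
link = 5760/5052 = 1.140143
Link Period 1→Period 2:
ΣP(Period 2)Q(Period 1) = 717×10 + 5×126 = 7170 + 630 = 7800
ΣP(Period 1)Q(Period 1) = 666×10 + 4×126 = 6660 + 504 = 7164
link = 7800/7164 = 1.088777
Link Period 2→Period 3:
ΣP(Period 3)Q(Period 2) = 613×8 + 5×148 = 4904 + 740 = 5644
ΣP(Period 2)Q(Period 2) = 717×8 + 5×148 = 5736 + 740 = 6476
link = 5644/6476 = 0.871526
Chained index = 100 × 1.140143 × 1.088777 × 0.871526 = 108.1878

108.19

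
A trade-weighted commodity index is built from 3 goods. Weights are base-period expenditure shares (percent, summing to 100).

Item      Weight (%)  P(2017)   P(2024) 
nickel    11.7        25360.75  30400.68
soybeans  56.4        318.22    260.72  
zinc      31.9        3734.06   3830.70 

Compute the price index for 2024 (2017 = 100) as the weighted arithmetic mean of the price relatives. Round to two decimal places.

nickel: 11.7 × (30400.68/25360.75) = 11.7 × 1.198730 = 14.0251
soybeans: 56.4 × (260.72/318.22) = 56.4 × 0.819307 = 46.2089
zinc: 31.9 × (3830.70/3734.06) = 31.9 × 1.025881 = 32.7256
Index = Σ wᵢ·(p₁ᵢ/p₀ᵢ) = 14.0251 + 46.2089 + 32.7256 = 92.9597

92.96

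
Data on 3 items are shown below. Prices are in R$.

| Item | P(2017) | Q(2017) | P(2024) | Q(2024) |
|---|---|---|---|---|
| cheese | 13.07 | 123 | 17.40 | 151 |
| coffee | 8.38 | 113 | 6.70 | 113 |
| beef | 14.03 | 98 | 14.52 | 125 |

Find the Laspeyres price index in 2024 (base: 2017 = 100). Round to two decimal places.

109.94

Laspeyres price index uses base-period quantities as weights.
ΣP(2024)·Q(2017) = 17.40×123 + 6.70×113 + 14.52×98 = 2140.2 + 757.1 + 1422.96 = 4320.26
ΣP(2017)·Q(2017) = 13.07×123 + 8.38×113 + 14.03×98 = 1607.61 + 946.94 + 1374.94 = 3929.49
Index = 4320.26 / 3929.49 × 100 = 109.9445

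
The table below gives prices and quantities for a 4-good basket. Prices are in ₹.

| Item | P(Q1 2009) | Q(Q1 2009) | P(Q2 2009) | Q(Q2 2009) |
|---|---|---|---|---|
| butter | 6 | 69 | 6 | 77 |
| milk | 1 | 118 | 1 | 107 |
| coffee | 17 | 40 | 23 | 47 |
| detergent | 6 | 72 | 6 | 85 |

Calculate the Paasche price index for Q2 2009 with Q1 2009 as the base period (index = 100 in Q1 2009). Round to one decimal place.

Paasche price index uses current-period quantities as weights.
ΣP(Q2 2009)·Q(Q2 2009) = 6×77 + 1×107 + 23×47 + 6×85 = 462 + 107 + 1081 + 510 = 2160
ΣP(Q1 2009)·Q(Q2 2009) = 6×77 + 1×107 + 17×47 + 6×85 = 462 + 107 + 799 + 510 = 1878
Index = 2160 / 1878 × 100 = 115.0160

115.0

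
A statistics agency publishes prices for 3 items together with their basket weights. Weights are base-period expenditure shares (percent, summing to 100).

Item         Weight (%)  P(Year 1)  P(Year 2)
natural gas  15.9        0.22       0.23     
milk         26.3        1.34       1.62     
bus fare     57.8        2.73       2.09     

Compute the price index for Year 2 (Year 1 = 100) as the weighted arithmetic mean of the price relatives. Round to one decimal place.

92.7

natural gas: 15.9 × (0.23/0.22) = 15.9 × 1.045455 = 16.6227
milk: 26.3 × (1.62/1.34) = 26.3 × 1.208955 = 31.7955
bus fare: 57.8 × (2.09/2.73) = 57.8 × 0.765568 = 44.2498
Index = Σ wᵢ·(p₁ᵢ/p₀ᵢ) = 16.6227 + 31.7955 + 44.2498 = 92.6681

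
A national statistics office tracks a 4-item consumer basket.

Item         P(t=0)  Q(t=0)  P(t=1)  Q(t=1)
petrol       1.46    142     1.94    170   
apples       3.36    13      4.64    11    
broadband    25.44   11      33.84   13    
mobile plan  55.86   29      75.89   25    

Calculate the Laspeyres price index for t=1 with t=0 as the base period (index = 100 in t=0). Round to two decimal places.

Laspeyres price index uses base-period quantities as weights.
ΣP(t=1)·Q(t=0) = 1.94×142 + 4.64×13 + 33.84×11 + 75.89×29 = 275.48 + 60.32 + 372.24 + 2200.81 = 2908.85
ΣP(t=0)·Q(t=0) = 1.46×142 + 3.36×13 + 25.44×11 + 55.86×29 = 207.32 + 43.68 + 279.84 + 1619.94 = 2150.78
Index = 2908.85 / 2150.78 × 100 = 135.2463

135.25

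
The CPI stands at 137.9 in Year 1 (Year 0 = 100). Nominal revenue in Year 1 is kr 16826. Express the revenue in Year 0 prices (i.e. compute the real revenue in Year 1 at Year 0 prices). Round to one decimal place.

Real = Nominal ÷ (Index/100) = 16826 ÷ (137.9/100)
     = 16826 ÷ 1.379 = 12201.5954

12201.6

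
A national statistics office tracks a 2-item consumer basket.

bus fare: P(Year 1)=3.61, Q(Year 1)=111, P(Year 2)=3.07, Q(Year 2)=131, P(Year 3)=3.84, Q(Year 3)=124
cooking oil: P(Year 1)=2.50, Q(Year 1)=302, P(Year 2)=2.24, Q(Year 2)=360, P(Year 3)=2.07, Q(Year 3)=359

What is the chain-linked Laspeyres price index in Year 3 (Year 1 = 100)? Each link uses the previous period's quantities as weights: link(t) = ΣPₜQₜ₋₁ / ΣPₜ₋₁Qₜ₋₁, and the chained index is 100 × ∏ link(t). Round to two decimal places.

90.91

Link Year 1→Year 2:
ΣP(Year 2)Q(Year 1) = 3.07×111 + 2.24×302 = 340.77 + 676.48 = 1017.25
ΣP(Year 1)Q(Year 1) = 3.61×111 + 2.50×302 = 400.71 + 755 = 1155.71
link = 1017.25/1155.71 = 0.880195
Link Year 2→Year 3:
ΣP(Year 3)Q(Year 2) = 3.84×131 + 2.07×360 = 503.04 + 745.2 = 1248.24
ΣP(Year 2)Q(Year 2) = 3.07×131 + 2.24×360 = 402.17 + 806.4 = 1208.57
link = 1248.24/1208.57 = 1.032824
Chained index = 100 × 0.880195 × 1.032824 = 90.9086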